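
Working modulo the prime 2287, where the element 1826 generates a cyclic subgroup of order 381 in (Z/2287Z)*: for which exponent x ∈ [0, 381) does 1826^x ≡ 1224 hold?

227

Baby-step giant-step with m = ceil(sqrt(381)) = 20.
Baby table (1826^j mod 2287 for j=0..19):
  0:1  1:1826  2:2117  3:612  4:1456  5:1162  6:1763  7:1429
  8:2174  9:1779  10:914  11:1741  12:136  13:1340  14:2037  15:900
  16:1334  17:229  18:1920  19:2236
Giant step factor: 1826^(-20) ≡ 1288 (mod 2287).
Scan 1224·1288^i mod 2287 for i = 0, 1, …:
  i=0: 1224   i=1: 769   i=2: 201   i=3: 457
  i=4: 857   i=5: 1482   i=6: 1458   i=7: 277
  i=8: 4   i=9: 578   i=10: 1189   i=11: 1429
Match at i=11, j=7: x = 11·20 + 7 = 227.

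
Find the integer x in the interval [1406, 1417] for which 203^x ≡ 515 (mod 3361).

1411

Compute 203^1406 mod 3361 = 2514, then multiply by 203 repeatedly:
  203^1406=2514  203^1407=2831  203^1408=3323  203^1409=2369  203^1410=284
  203^1411=515
Found 515 at exponent 1411.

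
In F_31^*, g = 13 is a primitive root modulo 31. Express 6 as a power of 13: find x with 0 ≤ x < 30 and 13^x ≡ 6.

Successive powers of 13 modulo 31:
  13^0=1  13^1=13  13^2=14  13^3=27  13^4=10  13^5=6
So 13^5 ≡ 6 (mod 31), giving x = 5.

5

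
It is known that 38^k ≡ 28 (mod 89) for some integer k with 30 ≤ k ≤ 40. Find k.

Compute 38^30 mod 89 = 36, then multiply by 38 repeatedly:
  38^30=36  38^31=33  38^32=8  38^33=37  38^34=71
  38^35=28
Found 28 at exponent 35.

35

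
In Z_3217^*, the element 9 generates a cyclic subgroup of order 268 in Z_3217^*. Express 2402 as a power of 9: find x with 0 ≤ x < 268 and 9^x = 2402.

22

Baby-step giant-step with m = ceil(sqrt(268)) = 17.
Baby table (9^j mod 3217 for j=0..16):
  0:1  1:9  2:81  3:729  4:127  5:1143  6:636  7:2507
  8:44  9:396  10:347  11:3123  12:2371  13:2037  14:2248  15:930
  16:1936
Giant step factor: 9^(-17) ≡ 567 (mod 3217).
Scan 2402·567^i mod 3217 for i = 0, 1, …:
  i=0: 2402   i=1: 1143
Match at i=1, j=5: x = 1·17 + 5 = 22.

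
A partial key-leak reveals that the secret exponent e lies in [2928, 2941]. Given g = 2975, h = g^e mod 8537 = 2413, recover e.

2939

Compute 2975^2928 mod 8537 = 4807, then multiply by 2975 repeatedly:
  2975^2928=4807  2975^2929=1350  2975^2930=3860  2975^2931=1235  2975^2932=3215
  2975^2933=3185  2975^2934=7842  2975^2935=6866  2975^2936=5846  2975^2937=1981
  2975^2938=2945  2975^2939=2413
Found 2413 at exponent 2939.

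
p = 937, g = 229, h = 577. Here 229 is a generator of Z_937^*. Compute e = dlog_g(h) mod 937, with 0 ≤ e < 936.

Baby-step giant-step with m = ceil(sqrt(936)) = 31.
Baby table (229^j mod 937 for j=0..30):
  0:1  1:229  2:906  3:397  4:24  5:811  6:193  7:158
  8:576  9:724  10:884  11:44  12:706  13:510  14:602  15:119
  16:78  17:59  18:393  19:45  20:935  21:479  22:62  23:143
  24:889  25:252  26:551  27:621  28:722  29:426  30:106
Giant step factor: 229^(-31) ≡ 181 (mod 937).
Scan 577·181^i mod 937 for i = 0, 1, …:
  i=0: 577   i=1: 430   i=2: 59
Match at i=2, j=17: e = 2·31 + 17 = 79.

79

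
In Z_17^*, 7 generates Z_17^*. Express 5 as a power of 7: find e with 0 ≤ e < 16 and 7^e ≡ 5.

15

Successive powers of 7 modulo 17:
  7^0=1  7^1=7  7^2=15  7^3=3  7^4=4  7^5=11
  7^6=9  7^7=12  7^8=16  7^9=10  7^10=2  7^11=14
  7^12=13  7^13=6  7^14=8  7^15=5
So 7^15 ≡ 5 (mod 17), giving e = 15.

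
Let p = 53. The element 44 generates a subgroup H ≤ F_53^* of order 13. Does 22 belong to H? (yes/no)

22 ∈ ⟨44⟩ iff 22^13 ≡ 1 (mod 53), since |⟨44⟩| = 13.
22^13 mod 53 = 23.
Since 23 ≠ 1, 22 does not lie in the subgroup.

no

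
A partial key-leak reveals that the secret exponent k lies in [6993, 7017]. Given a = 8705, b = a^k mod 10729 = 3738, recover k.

Compute 8705^6993 mod 10729 = 627, then multiply by 8705 repeatedly:
  8705^6993=627  8705^6994=7703  8705^6995=9094  8705^6996=4708  8705^6997=9089
  8705^6998=4099  8705^6999=7870  8705^7000=3685  8705^7001=8944  8705^7002=7896
  8705^7003=4706  8705^7004=2408  8705^7005=7903  8705^7006=1267  8705^7007=10552
  8705^7008=4191  8705^7009=4055  8705^7010=365  8705^7011=1541  8705^7012=3155
  8705^7013=8764  8705^7014=7430  8705^7015=3738
Found 3738 at exponent 7015.

7015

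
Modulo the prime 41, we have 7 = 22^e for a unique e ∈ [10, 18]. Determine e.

11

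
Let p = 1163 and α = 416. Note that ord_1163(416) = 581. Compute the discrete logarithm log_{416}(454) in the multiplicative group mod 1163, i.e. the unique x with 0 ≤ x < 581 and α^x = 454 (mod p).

33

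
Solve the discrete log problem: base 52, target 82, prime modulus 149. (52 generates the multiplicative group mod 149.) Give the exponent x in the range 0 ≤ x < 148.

138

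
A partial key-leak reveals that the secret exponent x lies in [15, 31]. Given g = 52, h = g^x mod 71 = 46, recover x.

21

Compute 52^15 mod 71 = 39, then multiply by 52 repeatedly:
  52^15=39  52^16=40  52^17=21  52^18=27  52^19=55
  52^20=20  52^21=46
Found 46 at exponent 21.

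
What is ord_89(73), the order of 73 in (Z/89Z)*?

22

The order of 73 must divide p − 1 = 88 = 2^3 · 11.
Divisors: 1, 2, 4, 8, 11, 22, 44, 88.
Check each in increasing order: 73^1 ≡ 73;  73^2 ≡ 78;  73^4 ≡ 32;  73^8 ≡ 45;  73^11 ≡ 88;  73^22 ≡ 1.
Smallest exponent giving 1 is 22.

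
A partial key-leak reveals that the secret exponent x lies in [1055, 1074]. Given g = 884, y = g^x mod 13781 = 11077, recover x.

1070

Compute 884^1055 mod 13781 = 72, then multiply by 884 repeatedly:
  884^1055=72  884^1056=8524  884^1057=10790  884^1058=1908  884^1059=5390
  884^1060=10315  884^1061=9219  884^1062=5025  884^1063=4618  884^1064=3136
  884^1065=2243  884^1066=12129  884^1067=418  884^1068=11206  884^1069=11346
  884^1070=11077
Found 11077 at exponent 1070.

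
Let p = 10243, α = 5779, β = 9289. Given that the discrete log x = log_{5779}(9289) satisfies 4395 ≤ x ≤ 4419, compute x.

4405

Compute 5779^4395 mod 10243 = 8046, then multiply by 5779 repeatedly:
  5779^4395=8046  5779^4396=4857  5779^4397=2783  5779^4398=1447  5779^4399=3925
  5779^4400=4573  5779^4401=427  5779^4402=9313  5779^4403=3105  5779^4404=8302
  5779^4405=9289
Found 9289 at exponent 4405.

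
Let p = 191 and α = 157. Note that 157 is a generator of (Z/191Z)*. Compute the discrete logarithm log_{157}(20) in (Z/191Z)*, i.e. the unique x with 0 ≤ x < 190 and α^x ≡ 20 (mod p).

104

Baby-step giant-step with m = ceil(sqrt(190)) = 14.
Baby table (157^j mod 191 for j=0..13):
  0:1  1:157  2:10  3:42  4:100  5:38  6:45  7:189
  8:68  9:171  10:107  11:182  12:115  13:101
Giant step factor: 157^(-14) ≡ 48 (mod 191).
Scan 20·48^i mod 191 for i = 0, 1, …:
  i=0: 20   i=1: 5   i=2: 49   i=3: 60
  i=4: 15   i=5: 147   i=6: 180   i=7: 45
Match at i=7, j=6: x = 7·14 + 6 = 104.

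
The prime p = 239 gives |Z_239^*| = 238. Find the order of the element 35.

The order of 35 must divide p − 1 = 238 = 2 · 7 · 17.
Divisors: 1, 2, 7, 14, 17, 34, 119, 238.
Check each in increasing order: 35^1 ≡ 35;  35^2 ≡ 30;  35^7 ≡ 233;  35^14 ≡ 36;  35^17 ≡ 38;  35^34 ≡ 10;  35^119 ≡ 238;  35^238 ≡ 1.
Smallest exponent giving 1 is 238.

238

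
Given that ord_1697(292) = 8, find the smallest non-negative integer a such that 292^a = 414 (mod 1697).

Successive powers of 292 modulo 1697:
  292^0=1  292^1=292  292^2=414
So 292^2 ≡ 414 (mod 1697), giving a = 2.

2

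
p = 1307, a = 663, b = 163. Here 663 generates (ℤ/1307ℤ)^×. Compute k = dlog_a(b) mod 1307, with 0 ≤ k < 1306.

614

Baby-step giant-step with m = ceil(sqrt(1306)) = 37.
Baby table (663^j mod 1307 for j=0..36):
  0:1  1:663  2:417  3:694  4:58  5:551  6:660  7:1042
  8:750  9:590  10:377  11:314  12:369  13:238  14:954  15:1221
  16:490  17:734  18:438  19:240  20:973  21:748  22:571  23:850
  24:233  25:253  26:443  27:941  28:444  29:297  30:861  31:991
  32:919  33:235  34:272  35:1277  36:1022
Giant step factor: 663^(-37) ≡ 1300 (mod 1307).
Scan 163·1300^i mod 1307 for i = 0, 1, …:
  i=0: 163   i=1: 166   i=2: 145   i=3: 292
  i=4: 570   i=5: 1238   i=6: 483   i=7: 540
  i=8: 141   i=9: 320     …   i=15: 852
  i=16: 571
Match at i=16, j=22: k = 16·37 + 22 = 614.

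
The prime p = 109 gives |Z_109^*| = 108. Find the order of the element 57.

108

The order of 57 must divide p − 1 = 108 = 2^2 · 3^3.
Divisors: 1, 2, 3, 4, 6, 9, 12, 18, 27, 36, 54, 108.
Check each in increasing order: 57^1 ≡ 57;  57^2 ≡ 88;  57^3 ≡ 2;  57^4 ≡ 5;  57^6 ≡ 4;  57^9 ≡ 8;  57^12 ≡ 16;  57^18 ≡ 64;  57^27 ≡ 76;  57^36 ≡ 63;  57^54 ≡ 108;  57^108 ≡ 1.
Smallest exponent giving 1 is 108.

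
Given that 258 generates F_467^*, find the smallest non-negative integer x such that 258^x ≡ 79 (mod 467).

59

Baby-step giant-step with m = ceil(sqrt(466)) = 22.
Baby table (258^j mod 467 for j=0..21):
  0:1  1:258  2:250  3:54  4:389  5:424  6:114  7:458
  8:13  9:85  10:448  11:235  12:387  13:375  14:81  15:350
  16:169  17:171  18:220  19:253  20:361  21:205
Giant step factor: 258^(-22) ≡ 208 (mod 467).
Scan 79·208^i mod 467 for i = 0, 1, …:
  i=0: 79   i=1: 87   i=2: 350
Match at i=2, j=15: x = 2·22 + 15 = 59.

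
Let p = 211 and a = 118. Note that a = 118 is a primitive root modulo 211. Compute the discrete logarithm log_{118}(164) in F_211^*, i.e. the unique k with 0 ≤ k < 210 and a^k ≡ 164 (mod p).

Baby-step giant-step with m = ceil(sqrt(210)) = 15.
Baby table (118^j mod 211 for j=0..14):
  0:1  1:118  2:209  3:186  4:4  5:50  6:203  7:111
  8:16  9:200  10:179  11:22  12:64  13:167  14:83
Giant step factor: 118^(-15) ≡ 12 (mod 211).
Scan 164·12^i mod 211 for i = 0, 1, …:
  i=0: 164   i=1: 69   i=2: 195   i=3: 19
  i=4: 17   i=5: 204   i=6: 127   i=7: 47
  i=8: 142   i=9: 16
Match at i=9, j=8: k = 9·15 + 8 = 143.

143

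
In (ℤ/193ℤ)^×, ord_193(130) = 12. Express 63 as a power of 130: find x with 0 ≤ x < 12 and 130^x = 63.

Successive powers of 130 modulo 193:
  130^0=1  130^1=130  130^2=109  130^3=81  130^4=108  130^5=144
  130^6=192  130^7=63
So 130^7 ≡ 63 (mod 193), giving x = 7.

7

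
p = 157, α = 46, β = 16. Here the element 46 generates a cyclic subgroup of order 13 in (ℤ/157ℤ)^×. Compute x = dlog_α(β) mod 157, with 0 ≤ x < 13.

6

Successive powers of 46 modulo 157:
  46^0=1  46^1=46  46^2=75  46^3=153  46^4=130  46^5=14
  46^6=16
So 46^6 ≡ 16 (mod 157), giving x = 6.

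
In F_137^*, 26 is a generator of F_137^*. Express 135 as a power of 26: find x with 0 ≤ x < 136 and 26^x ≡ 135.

10

Baby-step giant-step with m = ceil(sqrt(136)) = 12.
Baby table (26^j mod 137 for j=0..11):
  0:1  1:26  2:128  3:40  4:81  5:51  6:93  7:89
  8:122  9:21  10:135  11:85
Giant step factor: 26^(-12) ≡ 99 (mod 137).
Scan 135·99^i mod 137 for i = 0, 1, …:
  i=0: 135
Match at i=0, j=10: x = 0·12 + 10 = 10.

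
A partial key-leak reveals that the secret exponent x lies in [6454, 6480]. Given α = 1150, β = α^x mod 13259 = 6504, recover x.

Compute 1150^6454 mod 13259 = 9246, then multiply by 1150 repeatedly:
  1150^6454=9246  1150^6455=12441  1150^6456=689  1150^6457=10069  1150^6458=4243
  1150^6459=138  1150^6460=12851  1150^6461=8124  1150^6462=8264  1150^6463=10156
  1150^6464=11480  1150^6465=9295  1150^6466=2496  1150^6467=6456  1150^6468=12619
  1150^6469=6504
Found 6504 at exponent 6469.

6469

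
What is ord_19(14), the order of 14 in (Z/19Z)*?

The order of 14 must divide p − 1 = 18 = 2 · 3^2.
Divisors: 1, 2, 3, 6, 9, 18.
Check each in increasing order: 14^1 ≡ 14;  14^2 ≡ 6;  14^3 ≡ 8;  14^6 ≡ 7;  14^9 ≡ 18;  14^18 ≡ 1.
Smallest exponent giving 1 is 18.

18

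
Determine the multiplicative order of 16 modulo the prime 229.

The order of 16 must divide p − 1 = 228 = 2^2 · 3 · 19.
Divisors: 1, 2, 3, 4, 6, 12, 19, 38, 57, 76, 114, 228.
Check each in increasing order: 16^1 ≡ 16;  16^2 ≡ 27;  16^3 ≡ 203;  16^4 ≡ 42;  16^6 ≡ 218;  16^12 ≡ 121;  16^19 ≡ 1.
Smallest exponent giving 1 is 19.

19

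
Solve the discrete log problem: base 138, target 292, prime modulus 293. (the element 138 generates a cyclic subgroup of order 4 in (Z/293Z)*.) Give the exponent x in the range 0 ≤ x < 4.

Successive powers of 138 modulo 293:
  138^0=1  138^1=138  138^2=292
So 138^2 ≡ 292 (mod 293), giving x = 2.

2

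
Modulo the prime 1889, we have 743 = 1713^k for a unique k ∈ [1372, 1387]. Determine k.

1383

Compute 1713^1372 mod 1889 = 1101, then multiply by 1713 repeatedly:
  1713^1372=1101  1713^1373=791  1713^1374=570  1713^1375=1686  1713^1376=1726
  1713^1377=353  1713^1378=209  1713^1379=996  1713^1380=381  1713^1381=948
  1713^1382=1273  1713^1383=743
Found 743 at exponent 1383.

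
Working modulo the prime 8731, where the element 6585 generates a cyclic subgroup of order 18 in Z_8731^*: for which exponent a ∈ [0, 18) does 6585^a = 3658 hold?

Successive powers of 6585 modulo 8731:
  6585^0=1  6585^1=6585  6585^2=4079  6585^3=3659  6585^4=5686  6585^5=3782
  6585^6=3658
So 6585^6 ≡ 3658 (mod 8731), giving a = 6.

6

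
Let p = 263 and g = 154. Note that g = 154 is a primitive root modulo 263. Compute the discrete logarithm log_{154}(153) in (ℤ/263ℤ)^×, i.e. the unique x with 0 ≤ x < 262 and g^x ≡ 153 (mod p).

74

Baby-step giant-step with m = ceil(sqrt(262)) = 17.
Baby table (154^j mod 263 for j=0..16):
  0:1  1:154  2:46  3:246  4:12  5:7  6:26  7:59
  8:144  9:84  10:49  11:182  12:150  13:219  14:62  15:80
  16:222
Giant step factor: 154^(-17) ≡ 131 (mod 263).
Scan 153·131^i mod 263 for i = 0, 1, …:
  i=0: 153   i=1: 55   i=2: 104   i=3: 211
  i=4: 26
Match at i=4, j=6: x = 4·17 + 6 = 74.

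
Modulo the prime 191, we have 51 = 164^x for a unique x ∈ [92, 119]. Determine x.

118

Compute 164^92 mod 191 = 172, then multiply by 164 repeatedly:
  164^92=172  164^93=131  164^94=92  164^95=190  164^96=27
  164^97=35  164^98=10  164^99=112  164^100=32  164^101=91
  164^102=26  164^103=62  164^104=45  164^105=122  164^106=144
  164^107=123  164^108=117  164^109=88  164^110=107  164^111=167
  164^112=75  164^113=76  164^114=49  164^115=14  164^116=4
  164^117=83  164^118=51
Found 51 at exponent 118.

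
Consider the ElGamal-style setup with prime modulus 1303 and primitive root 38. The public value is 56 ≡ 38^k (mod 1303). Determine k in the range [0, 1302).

1037

Baby-step giant-step with m = ceil(sqrt(1302)) = 37.
Baby table (38^j mod 1303 for j=0..36):
  0:1  1:38  2:141  3:146  4:336  5:1041  6:468  7:845
  8:838  9:572  10:888  11:1169  12:120  13:651  14:1284  15:581
  16:1230  17:1135  18:131  19:1069  20:229  21:884  22:1017  23:859
  24:67  25:1243  26:326  27:661  28:361  29:688  30:84  31:586
  32:117  33:537  34:861  35:143  36:222
Giant step factor: 38^(-37) ≡ 175 (mod 1303).
Scan 56·175^i mod 1303 for i = 0, 1, …:
  i=0: 56   i=1: 679   i=2: 252   i=3: 1101
  i=4: 1134   i=5: 394   i=6: 1194   i=7: 470
  i=8: 161   i=9: 812     …   i=27: 30
  i=28: 38
Match at i=28, j=1: k = 28·37 + 1 = 1037.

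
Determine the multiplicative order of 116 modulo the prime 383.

The order of 116 must divide p − 1 = 382 = 2 · 191.
Divisors: 1, 2, 191, 382.
Check each in increasing order: 116^1 ≡ 116;  116^2 ≡ 51;  116^191 ≡ 1.
Smallest exponent giving 1 is 191.

191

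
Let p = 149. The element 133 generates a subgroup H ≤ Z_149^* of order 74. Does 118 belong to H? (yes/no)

yes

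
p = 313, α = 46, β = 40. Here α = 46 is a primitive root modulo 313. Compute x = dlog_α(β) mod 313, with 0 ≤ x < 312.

Baby-step giant-step with m = ceil(sqrt(312)) = 18.
Baby table (46^j mod 313 for j=0..17):
  0:1  1:46  2:238  3:306  4:304  5:212  6:49  7:63
  8:81  9:283  10:185  11:59  12:210  13:270  14:213  15:95
  16:301  17:74
Giant step factor: 46^(-18) ≡ 8 (mod 313).
Scan 40·8^i mod 313 for i = 0, 1, …:
  i=0: 40   i=1: 7   i=2: 56   i=3: 135
  i=4: 141   i=5: 189   i=6: 260   i=7: 202
  i=8: 51   i=9: 95
Match at i=9, j=15: x = 9·18 + 15 = 177.

177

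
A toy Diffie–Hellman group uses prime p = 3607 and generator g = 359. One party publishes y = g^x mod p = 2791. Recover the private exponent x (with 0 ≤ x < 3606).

Baby-step giant-step with m = ceil(sqrt(3606)) = 61.
Baby table (359^j mod 3607 for j=0..60):
  0:1  1:359  2:2636  3:1290  4:1414  5:2646  6:1273  7:2525
  8:1118  9:985  10:129  11:3027  12:986  13:488  14:2056  15:2276
  16:1902  17:1095  18:3549  19:820  20:2213  21:927  22:949  23:1633
  24:1913  25:1437  26:82  27:582  28:3339  29:1177  30:524  31:552
  32:3390  33:1451  34:1501  35:1416  36:3364  37:2938  38:1498  39:339
  40:2670  41:2675  42:863  43:3222  44:2458  45:2314  46:1116  47:267
  48:2071  49:447  50:1765  51:2410  52:3117  53:833  54:3273  55:2732
  56:3291  57:1980  58:241  59:3558  60:444
Giant step factor: 359^(-61) ≡ 3067 (mod 3607).
Scan 2791·3067^i mod 3607 for i = 0, 1, …:
  i=0: 2791   i=1: 586   i=2: 976   i=3: 3189
  i=4: 2086   i=5: 2551   i=6: 334   i=7: 3597
  i=8: 1793   i=9: 2063     …   i=35: 39
  i=36: 582
Match at i=36, j=27: x = 36·61 + 27 = 2223.

2223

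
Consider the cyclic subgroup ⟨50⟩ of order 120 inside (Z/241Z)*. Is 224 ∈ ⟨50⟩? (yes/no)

no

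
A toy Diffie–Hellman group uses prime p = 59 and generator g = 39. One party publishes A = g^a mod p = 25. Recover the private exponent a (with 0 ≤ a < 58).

16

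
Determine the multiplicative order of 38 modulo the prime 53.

26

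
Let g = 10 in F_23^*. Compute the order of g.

The order of 10 must divide p − 1 = 22 = 2 · 11.
Divisors: 1, 2, 11, 22.
Check each in increasing order: 10^1 ≡ 10;  10^2 ≡ 8;  10^11 ≡ 22;  10^22 ≡ 1.
Smallest exponent giving 1 is 22.

22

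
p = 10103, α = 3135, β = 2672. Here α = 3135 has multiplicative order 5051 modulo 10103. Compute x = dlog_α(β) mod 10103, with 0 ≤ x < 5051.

3265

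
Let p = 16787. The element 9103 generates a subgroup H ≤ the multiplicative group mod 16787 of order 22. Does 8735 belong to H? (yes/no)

no

⟨9103⟩ has order 22; its elements mod 16787 are {1, 627, 3151, 3175, 3977, 5189, 5430, 6928, 7028, 7684, 8362, 8425, 9103, 9759, 9859, 11357, 11598, 12810, 13612, 13636, 16160, 16786}.
8735 is not in this set.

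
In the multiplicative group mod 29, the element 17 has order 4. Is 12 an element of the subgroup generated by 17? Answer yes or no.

yes

⟨17⟩ has order 4; its elements mod 29 are {1, 12, 17, 28}.
12 is in this set.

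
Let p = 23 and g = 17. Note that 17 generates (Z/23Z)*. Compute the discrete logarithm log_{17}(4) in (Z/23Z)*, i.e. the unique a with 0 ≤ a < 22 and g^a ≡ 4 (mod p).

10

Successive powers of 17 modulo 23:
  17^0=1  17^1=17  17^2=13  17^3=14  17^4=8  17^5=21
  17^6=12  17^7=20  17^8=18  17^9=7  17^10=4
So 17^10 ≡ 4 (mod 23), giving a = 10.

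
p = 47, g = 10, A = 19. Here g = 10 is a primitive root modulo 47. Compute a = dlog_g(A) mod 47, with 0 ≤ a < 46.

Baby-step giant-step with m = ceil(sqrt(46)) = 7.
Baby table (10^j mod 47 for j=0..6):
  0:1  1:10  2:6  3:13  4:36  5:31  6:28
Giant step factor: 10^(-7) ≡ 23 (mod 47).
Scan 19·23^i mod 47 for i = 0, 1, …:
  i=0: 19   i=1: 14   i=2: 40   i=3: 27
  i=4: 10
Match at i=4, j=1: a = 4·7 + 1 = 29.

29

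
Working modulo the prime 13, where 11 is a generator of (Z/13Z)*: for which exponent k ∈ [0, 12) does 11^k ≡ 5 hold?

Successive powers of 11 modulo 13:
  11^0=1  11^1=11  11^2=4  11^3=5
So 11^3 ≡ 5 (mod 13), giving k = 3.

3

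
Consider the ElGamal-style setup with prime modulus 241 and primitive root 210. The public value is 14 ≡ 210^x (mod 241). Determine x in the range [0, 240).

161

Baby-step giant-step with m = ceil(sqrt(240)) = 16.
Baby table (210^j mod 241 for j=0..15):
  0:1  1:210  2:238  3:93  4:9  5:203  6:214  7:114
  8:81  9:140  10:239  11:62  12:6  13:55  14:223  15:76
Giant step factor: 210^(-16) ≡ 183 (mod 241).
Scan 14·183^i mod 241 for i = 0, 1, …:
  i=0: 14   i=1: 152   i=2: 101   i=3: 167
  i=4: 195   i=5: 17   i=6: 219   i=7: 71
  i=8: 220   i=9: 13   i=10: 210
Match at i=10, j=1: x = 10·16 + 1 = 161.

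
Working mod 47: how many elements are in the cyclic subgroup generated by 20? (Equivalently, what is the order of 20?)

The order of 20 must divide p − 1 = 46 = 2 · 23.
Divisors: 1, 2, 23, 46.
Check each in increasing order: 20^1 ≡ 20;  20^2 ≡ 24;  20^23 ≡ 46;  20^46 ≡ 1.
Smallest exponent giving 1 is 46.

46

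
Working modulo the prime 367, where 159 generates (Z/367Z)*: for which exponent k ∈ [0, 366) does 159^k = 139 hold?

17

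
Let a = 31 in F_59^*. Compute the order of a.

The order of 31 must divide p − 1 = 58 = 2 · 29.
Divisors: 1, 2, 29, 58.
Check each in increasing order: 31^1 ≡ 31;  31^2 ≡ 17;  31^29 ≡ 58;  31^58 ≡ 1.
Smallest exponent giving 1 is 58.

58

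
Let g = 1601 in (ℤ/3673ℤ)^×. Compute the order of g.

The order of 1601 must divide p − 1 = 3672 = 2^3 · 3^3 · 17.
Divisors: 1, 2, 3, 4, 6, 8, 9, 12, 17, 18, 24, 27, 34, 36, 51, 54, 68, 72, 102, 108, 136, 153, 204, 216, 306, 408, 459, 612, 918, 1224, 1836, 3672.
Check each in increasing order: 1601^1 ≡ 1601;  1601^2 ≡ 3120;  1601^3 ≡ 3513;  1601^4 ≡ 950;  1601^6 ≡ 3562;  1601^8 ≡ 2615;  1601^9 ≡ 3068;  1601^12 ≡ 1302;  1601^17 ≡ 988;  1601^18 ≡ 2398;  1601^24 ≡ 1951;  1601^27 ≡ 45;  1601^34 ≡ 2799;  1601^36 ≡ 2159;  1601^51 ≡ 3316;  1601^54 ≡ 2025;  1601^68 ≡ 3565;  1601^72 ≡ 244;  1601^102 ≡ 2567;  1601^108 ≡ 1557;  1601^136 ≡ 645;  1601^153 ≡ 1831;  1601^204 ≡ 127;  1601^216 ≡ 69;  1601^306 ≡ 2785;  1601^408 ≡ 1437;  1601^459 ≡ 1211;  1601^612 ≡ 2522;  1601^918 ≡ 994;  1601^1224 ≡ 2521;  1601^1836 ≡ 3672;  1601^3672 ≡ 1.
Smallest exponent giving 1 is 3672.

3672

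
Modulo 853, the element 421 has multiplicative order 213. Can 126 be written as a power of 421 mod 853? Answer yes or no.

126 ∈ ⟨421⟩ iff 126^213 ≡ 1 (mod 853), since |⟨421⟩| = 213.
126^213 mod 853 = 1.
Since 1 = 1, 126 lies in the subgroup.

yes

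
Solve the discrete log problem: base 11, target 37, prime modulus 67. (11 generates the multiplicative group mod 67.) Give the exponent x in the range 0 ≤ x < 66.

Baby-step giant-step with m = ceil(sqrt(66)) = 9.
Baby table (11^j mod 67 for j=0..8):
  0:1  1:11  2:54  3:58  4:35  5:50  6:14  7:20
  8:19
Giant step factor: 11^(-9) ≡ 42 (mod 67).
Scan 37·42^i mod 67 for i = 0, 1, …:
  i=0: 37   i=1: 13   i=2: 10   i=3: 18
  i=4: 19
Match at i=4, j=8: x = 4·9 + 8 = 44.

44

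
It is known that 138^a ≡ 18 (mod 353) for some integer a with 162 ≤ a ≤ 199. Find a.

178

Compute 138^162 mod 353 = 334, then multiply by 138 repeatedly:
  138^162=334  138^163=202  138^164=342  138^165=247  138^166=198
  138^167=143  138^168=319  138^169=250  138^170=259  138^171=89
  138^172=280  138^173=163  138^174=255  138^175=243  138^176=352
  138^177=215  138^178=18
Found 18 at exponent 178.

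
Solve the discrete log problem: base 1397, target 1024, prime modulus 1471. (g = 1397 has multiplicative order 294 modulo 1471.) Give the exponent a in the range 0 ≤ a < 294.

216

Baby-step giant-step with m = ceil(sqrt(294)) = 18.
Baby table (1397^j mod 1471 for j=0..17):
  0:1  1:1397  2:1063  3:772  4:241  5:1289  6:229  7:706
  8:712  9:268  10:762  11:981  12:956  13:1335  14:1238  15:1061
  16:920  17:1057
Giant step factor: 1397^(-18) ≡ 698 (mod 1471).
Scan 1024·698^i mod 1471 for i = 0, 1, …:
  i=0: 1024   i=1: 1317   i=2: 1362   i=3: 410
  i=4: 806   i=5: 666   i=6: 32   i=7: 271
  i=8: 870   i=9: 1208   i=10: 301   i=11: 1216
  i=12: 1
Match at i=12, j=0: a = 12·18 + 0 = 216.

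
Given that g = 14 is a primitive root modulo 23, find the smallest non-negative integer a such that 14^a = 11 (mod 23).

Successive powers of 14 modulo 23:
  14^0=1  14^1=14  14^2=12  14^3=7  14^4=6  14^5=15
  14^6=3  14^7=19  14^8=13  14^9=21  14^10=18  14^11=22
  14^12=9  14^13=11
So 14^13 ≡ 11 (mod 23), giving a = 13.

13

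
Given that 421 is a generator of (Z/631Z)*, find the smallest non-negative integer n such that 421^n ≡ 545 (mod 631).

427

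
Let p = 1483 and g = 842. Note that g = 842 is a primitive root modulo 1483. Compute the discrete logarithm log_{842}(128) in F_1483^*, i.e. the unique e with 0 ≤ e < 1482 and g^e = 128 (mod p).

1457

Baby-step giant-step with m = ceil(sqrt(1482)) = 39.
Baby table (842^j mod 1483 for j=0..38):
  0:1  1:842  2:90  3:147  4:685  5:1366  6:847  7:1334
  8:597  9:1420  10:342  11:262  12:1120  13:1335  14:1439  15:27
  16:489  17:947  18:1003  19:699  20:1290  21:624  22:426  23:1289
  24:1265  25:336  26:1142  27:580  28:453  29:295  30:729  31:1339
  32:358  33:387  34:1077  35:721  36:535  37:1121  38:694
Giant step factor: 842^(-39) ≡ 806 (mod 1483).
Scan 128·806^i mod 1483 for i = 0, 1, …:
  i=0: 128   i=1: 841   i=2: 115   i=3: 744
  i=4: 532   i=5: 205   i=6: 617   i=7: 497
  i=8: 172   i=9: 713     …   i=36: 942
  i=37: 1439
Match at i=37, j=14: e = 37·39 + 14 = 1457.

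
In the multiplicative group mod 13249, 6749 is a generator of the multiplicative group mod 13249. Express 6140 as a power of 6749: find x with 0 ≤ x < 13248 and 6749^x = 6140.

9331

Baby-step giant-step with m = ceil(sqrt(13248)) = 116.
Baby table (6749^j mod 13249 for j=0..115):
  0:1  1:6749  2:12188  3:7020  4:12805  5:10967  6:7369  7:9884
  8:11650  9:6284  10:667  11:10172  12:7759  13:5443  14:8579  15:1541
  16:12993  17:7875  18:6636  19:4744  20:7672  21:1236  22:8143  23:255
  24:11874  25:7674  26:1485  27:6021  28:1046  29:10986  30:3110  31:2974
  32:12540  33:11097  34:10305  35:4444  36:10069  37:1560  38:8734  39:965
  40:7526  41:9557  42:4061  43:8757  44:10453  45:9621  46:12029  47:7098
  48:9267  49:7703  50:11720  51:1750  52:5891  53:11359  54:3177  55:4691
  56:7698  57:4473  58:7055  59:10538  60:330  61:1338  62:7593  63:11274
  64:12468  65:2133  66:7203  67:2466  68:2290  69:6876  70:8126  71:4763
  72:3413  73:7575  74:9033  75:5068  76:8263  77:1946  78:3795  79:2138
  80:1201  81:10410  82:10892  83:4656  84:9965  85:1861  86:13086  87:12829
  88:706  89:8403  90:6127  91:994  92:4512  93:5286  94:8906  95:9130
  96:10520  97:11338  98:7187  99:474  100:6017  101:548  102:1981  103:1528
  104:4750  105:8419  106:8119  107:10516  108:10840  109:11431  110:12141  111:7793
  112:9676  113:12252  114:1739  115:11146
Giant step factor: 6749^(-116) ≡ 12611 (mod 13249).
Scan 6140·12611^i mod 13249 for i = 0, 1, …:
  i=0: 6140   i=1: 4384   i=2: 11796   i=3: 12833
  i=4: 428   i=5: 5165   i=6: 3731   i=7: 4442
  i=8: 1290   i=9: 11667     …   i=79: 12291
  i=80: 1750
Match at i=80, j=51: x = 80·116 + 51 = 9331.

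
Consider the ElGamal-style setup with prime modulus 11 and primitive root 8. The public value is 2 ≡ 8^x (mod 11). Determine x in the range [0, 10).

7

Successive powers of 8 modulo 11:
  8^0=1  8^1=8  8^2=9  8^3=6  8^4=4  8^5=10
  8^6=3  8^7=2
So 8^7 ≡ 2 (mod 11), giving x = 7.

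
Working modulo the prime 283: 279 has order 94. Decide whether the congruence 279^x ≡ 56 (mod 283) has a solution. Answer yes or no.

56 ∈ ⟨279⟩ iff 56^94 ≡ 1 (mod 283), since |⟨279⟩| = 94.
56^94 mod 283 = 44.
Since 44 ≠ 1, 56 does not lie in the subgroup.

no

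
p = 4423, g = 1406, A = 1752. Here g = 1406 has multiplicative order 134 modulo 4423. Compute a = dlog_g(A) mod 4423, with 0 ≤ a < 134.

Successive powers of 1406 modulo 4423:
  1406^0=1  1406^1=1406  1406^2=4178  1406^3=524  1406^4=2526  1406^5=4310
  1406^6=350  1406^7=1147  1406^8=2710  1406^9=2057  1406^10=3923  1406^11=257
  1406^12=3079  1406^13=3380  1406^14=1978  1406^15=3424  1406^16=1920  1406^17=1490
  1406^18=2861  1406^19=2059  1406^20=2312  1406^21=4190  1406^22=4127  1406^23=4009
  1406^24=1752
So 1406^24 ≡ 1752 (mod 4423), giving a = 24.

24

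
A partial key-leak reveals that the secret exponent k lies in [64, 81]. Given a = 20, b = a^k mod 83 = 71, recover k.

69

Compute 20^64 mod 83 = 27, then multiply by 20 repeatedly:
  20^64=27  20^65=42  20^66=10  20^67=34  20^68=16
  20^69=71
Found 71 at exponent 69.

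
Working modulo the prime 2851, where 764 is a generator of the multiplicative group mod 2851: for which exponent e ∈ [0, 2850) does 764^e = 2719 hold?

Baby-step giant-step with m = ceil(sqrt(2850)) = 54.
Baby table (764^j mod 2851 for j=0..53):
  0:1  1:764  2:2092  3:1728  4:179  5:2759  6:987  7:1404
  8:680  9:638  10:2762  11:428  12:1978  13:162  14:1175  15:2486
  16:538  17:488  18:2202  19:238  20:2219  21:1822  22:720  23:2688
  24:912  25:1124  26:585  27:2184  28:741  29:1626  30:2079  31:349
  32:1493  33:252  34:1511  35:2600  36:2104  37:2343  38:2475  39:687
  40:284  41:300  42:1120  43:380  44:2369  45:2382  46:910  47:2447
  48:2103  49:1579  50:383  51:1810  52:105  53:392
Giant step factor: 764^(-54) ≡ 2015 (mod 2851).
Scan 2719·2015^i mod 2851 for i = 0, 1, …:
  i=0: 2719   i=1: 2014   i=2: 1237   i=3: 781
  i=4: 2814   i=5: 2422   i=6: 2269   i=7: 1882
  i=8: 400   i=9: 2018     …   i=15: 2418
  i=16: 2762
Match at i=16, j=10: e = 16·54 + 10 = 874.

874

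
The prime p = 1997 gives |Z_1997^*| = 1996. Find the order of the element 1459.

499

The order of 1459 must divide p − 1 = 1996 = 2^2 · 499.
Divisors: 1, 2, 4, 499, 998, 1996.
Check each in increasing order: 1459^1 ≡ 1459;  1459^2 ≡ 1876;  1459^4 ≡ 662;  1459^499 ≡ 1.
Smallest exponent giving 1 is 499.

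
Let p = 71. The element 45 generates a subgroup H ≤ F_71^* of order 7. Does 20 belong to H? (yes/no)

⟨45⟩ has order 7; its elements mod 71 are {1, 20, 30, 32, 37, 45, 48}.
20 is in this set.

yes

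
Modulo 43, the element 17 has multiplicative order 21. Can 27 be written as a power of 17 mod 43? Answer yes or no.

no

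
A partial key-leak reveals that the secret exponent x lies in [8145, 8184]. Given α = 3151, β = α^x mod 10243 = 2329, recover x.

8170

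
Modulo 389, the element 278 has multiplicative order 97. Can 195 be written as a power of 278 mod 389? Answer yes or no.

no

195 ∈ ⟨278⟩ iff 195^97 ≡ 1 (mod 389), since |⟨278⟩| = 97.
195^97 mod 389 = 274.
Since 274 ≠ 1, 195 does not lie in the subgroup.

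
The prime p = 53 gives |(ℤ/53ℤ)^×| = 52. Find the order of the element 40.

26

The order of 40 must divide p − 1 = 52 = 2^2 · 13.
Divisors: 1, 2, 4, 13, 26, 52.
Check each in increasing order: 40^1 ≡ 40;  40^2 ≡ 10;  40^4 ≡ 47;  40^13 ≡ 52;  40^26 ≡ 1.
Smallest exponent giving 1 is 26.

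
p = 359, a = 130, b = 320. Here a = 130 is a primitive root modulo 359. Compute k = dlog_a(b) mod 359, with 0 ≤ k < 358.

310

Baby-step giant-step with m = ceil(sqrt(358)) = 19.
Baby table (130^j mod 359 for j=0..18):
  0:1  1:130  2:27  3:279  4:11  5:353  6:297  7:197
  8:121  9:293  10:36  11:13  12:254  13:351  14:37  15:143
  16:281  17:271  18:48
Giant step factor: 130^(-19) ≡ 76 (mod 359).
Scan 320·76^i mod 359 for i = 0, 1, …:
  i=0: 320   i=1: 267   i=2: 188   i=3: 287
  i=4: 272   i=5: 209   i=6: 88   i=7: 226
  i=8: 303   i=9: 52     …   i=15: 122
  i=16: 297
Match at i=16, j=6: k = 16·19 + 6 = 310.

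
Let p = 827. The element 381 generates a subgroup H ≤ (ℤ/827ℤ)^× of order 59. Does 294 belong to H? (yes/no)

no

294 ∈ ⟨381⟩ iff 294^59 ≡ 1 (mod 827), since |⟨381⟩| = 59.
294^59 mod 827 = 826.
Since 826 ≠ 1, 294 does not lie in the subgroup.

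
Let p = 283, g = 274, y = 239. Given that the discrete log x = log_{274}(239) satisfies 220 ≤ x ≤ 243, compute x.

Compute 274^220 mod 283 = 95, then multiply by 274 repeatedly:
  274^220=95  274^221=277  274^222=54  274^223=80  274^224=129
  274^225=254  274^226=261  274^227=198  274^228=199  274^229=190
  274^230=271  274^231=108  274^232=160  274^233=258  274^234=225
  274^235=239
Found 239 at exponent 235.

235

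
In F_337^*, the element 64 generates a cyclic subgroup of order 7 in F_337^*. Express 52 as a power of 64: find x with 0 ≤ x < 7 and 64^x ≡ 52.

Successive powers of 64 modulo 337:
  64^0=1  64^1=64  64^2=52
So 64^2 ≡ 52 (mod 337), giving x = 2.

2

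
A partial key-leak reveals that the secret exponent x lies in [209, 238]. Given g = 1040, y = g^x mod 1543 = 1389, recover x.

226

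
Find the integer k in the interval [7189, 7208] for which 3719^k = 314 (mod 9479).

7207

Compute 3719^7189 mod 9479 = 5620, then multiply by 3719 repeatedly:
  3719^7189=5620  3719^7190=9064  3719^7191=1692  3719^7192=7971  3719^7193=3316
  3719^7194=25  3719^7195=7664  3719^7196=8542  3719^7197=3569  3719^7198=2511
  3719^7199=1594  3719^7200=3711  3719^7201=9264  3719^7202=6130  3719^7203=475
  3719^7204=3431  3719^7205=1155  3719^7206=1458  3719^7207=314
Found 314 at exponent 7207.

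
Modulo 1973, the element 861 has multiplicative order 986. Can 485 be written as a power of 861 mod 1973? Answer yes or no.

no

485 ∈ ⟨861⟩ iff 485^986 ≡ 1 (mod 1973), since |⟨861⟩| = 986.
485^986 mod 1973 = 1972.
Since 1972 ≠ 1, 485 does not lie in the subgroup.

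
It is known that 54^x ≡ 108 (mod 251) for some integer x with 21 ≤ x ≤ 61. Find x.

46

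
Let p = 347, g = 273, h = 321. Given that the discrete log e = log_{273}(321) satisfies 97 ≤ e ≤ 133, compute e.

128

Compute 273^97 mod 347 = 145, then multiply by 273 repeatedly:
  273^97=145  273^98=27  273^99=84  273^100=30  273^101=209
  273^102=149  273^103=78  273^104=127  273^105=318  273^106=64
  273^107=122  273^108=341  273^109=97  273^110=109  273^111=262
  273^112=44  273^113=214  273^114=126  273^115=45  273^116=140
  273^117=50  273^118=117  273^119=17  273^120=130  273^121=96
  273^122=183  273^123=338  273^124=319  273^125=337  273^126=46
  273^127=66  273^128=321
Found 321 at exponent 128.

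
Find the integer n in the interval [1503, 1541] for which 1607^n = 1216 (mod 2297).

1510

Compute 1607^1503 mod 2297 = 349, then multiply by 1607 repeatedly:
  1607^1503=349  1607^1504=375  1607^1505=811  1607^1506=878  1607^1507=588
  1607^1508=849  1607^1509=2222  1607^1510=1216
Found 1216 at exponent 1510.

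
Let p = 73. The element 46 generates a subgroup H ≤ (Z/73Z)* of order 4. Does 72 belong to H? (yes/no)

yes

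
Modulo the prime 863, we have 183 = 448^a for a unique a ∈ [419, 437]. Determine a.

Compute 448^419 mod 863 = 556, then multiply by 448 repeatedly:
  448^419=556  448^420=544  448^421=346  448^422=531  448^423=563
  448^424=228  448^425=310  448^426=800  448^427=255  448^428=324
  448^429=168  448^430=183
Found 183 at exponent 430.

430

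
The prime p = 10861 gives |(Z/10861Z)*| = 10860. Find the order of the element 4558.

The order of 4558 must divide p − 1 = 10860 = 2^2 · 3 · 5 · 181.
Divisors: 1, 2, 3, 4, 5, 6, 10, 12, 15, 20, 30, 60, 181, 362, 543, 724, 905, 1086, 1810, 2172, 2715, 3620, 5430, 10860.
Check each in increasing order: 4558^1 ≡ 4558;  4558^2 ≡ 9132;  4558^3 ≡ 4304;  4558^4 ≡ 2666;  4558^5 ≡ 9030;  4558^6 ≡ 6411;  4558^10 ≡ 7373;  4558^12 ≡ 2897;  4558^15 ≡ 260;  4558^20 ≡ 1824;  4558^30 ≡ 2434;  4558^60 ≡ 5111;  4558^181 ≡ 523;  4558^362 ≡ 2004;  4558^543 ≡ 5436;  4558^724 ≡ 8307;  4558^905 ≡ 161;  4558^1086 ≡ 8176;  4558^1810 ≡ 4199;  4558^2172 ≡ 8382;  4558^2715 ≡ 2657;  4558^3620 ≡ 4198;  4558^5430 ≡ 10860;  4558^10860 ≡ 1.
Smallest exponent giving 1 is 10860.

10860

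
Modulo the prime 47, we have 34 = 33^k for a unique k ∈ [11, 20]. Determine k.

Compute 33^11 mod 47 = 15, then multiply by 33 repeatedly:
  33^11=15  33^12=25  33^13=26  33^14=12  33^15=20
  33^16=2  33^17=19  33^18=16  33^19=11  33^20=34
Found 34 at exponent 20.

20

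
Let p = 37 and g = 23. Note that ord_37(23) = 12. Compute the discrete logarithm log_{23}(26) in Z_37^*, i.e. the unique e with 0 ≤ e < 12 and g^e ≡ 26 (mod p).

Successive powers of 23 modulo 37:
  23^0=1  23^1=23  23^2=11  23^3=31  23^4=10  23^5=8
  23^6=36  23^7=14  23^8=26
So 23^8 ≡ 26 (mod 37), giving e = 8.

8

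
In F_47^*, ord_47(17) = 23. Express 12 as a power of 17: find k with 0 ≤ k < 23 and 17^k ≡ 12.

Successive powers of 17 modulo 47:
  17^0=1  17^1=17  17^2=7  17^3=25  17^4=2  17^5=34
  17^6=14  17^7=3  17^8=4  17^9=21  17^10=28  17^11=6
  17^12=8  17^13=42  17^14=9  17^15=12
So 17^15 ≡ 12 (mod 47), giving k = 15.

15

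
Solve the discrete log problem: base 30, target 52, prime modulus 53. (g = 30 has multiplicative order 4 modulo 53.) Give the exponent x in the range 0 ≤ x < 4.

2

Successive powers of 30 modulo 53:
  30^0=1  30^1=30  30^2=52
So 30^2 ≡ 52 (mod 53), giving x = 2.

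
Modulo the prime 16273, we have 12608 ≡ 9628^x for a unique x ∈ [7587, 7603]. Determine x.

7589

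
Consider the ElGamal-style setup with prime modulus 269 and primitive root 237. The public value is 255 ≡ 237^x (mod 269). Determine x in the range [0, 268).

138

Baby-step giant-step with m = ceil(sqrt(268)) = 17.
Baby table (237^j mod 269 for j=0..16):
  0:1  1:237  2:217  3:50  4:14  5:90  6:79  7:162
  8:196  9:184  10:30  11:116  12:54  13:155  14:151  15:10
  16:218
Giant step factor: 237^(-17) ≡ 15 (mod 269).
Scan 255·15^i mod 269 for i = 0, 1, …:
  i=0: 255   i=1: 59   i=2: 78   i=3: 94
  i=4: 65   i=5: 168   i=6: 99   i=7: 140
  i=8: 217
Match at i=8, j=2: x = 8·17 + 2 = 138.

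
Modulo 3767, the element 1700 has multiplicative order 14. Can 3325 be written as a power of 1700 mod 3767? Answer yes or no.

3325 ∈ ⟨1700⟩ iff 3325^14 ≡ 1 (mod 3767), since |⟨1700⟩| = 14.
3325^14 mod 3767 = 183.
Since 183 ≠ 1, 3325 does not lie in the subgroup.

no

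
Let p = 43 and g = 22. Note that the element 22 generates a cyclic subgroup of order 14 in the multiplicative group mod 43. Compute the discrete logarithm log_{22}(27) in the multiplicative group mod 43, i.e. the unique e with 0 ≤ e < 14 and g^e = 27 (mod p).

3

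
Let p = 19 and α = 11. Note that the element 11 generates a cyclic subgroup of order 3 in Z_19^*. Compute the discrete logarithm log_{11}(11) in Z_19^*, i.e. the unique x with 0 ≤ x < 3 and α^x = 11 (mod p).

1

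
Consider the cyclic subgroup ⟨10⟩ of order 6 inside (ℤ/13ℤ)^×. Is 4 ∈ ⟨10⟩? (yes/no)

yes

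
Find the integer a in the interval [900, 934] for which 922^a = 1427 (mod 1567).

Compute 922^900 mod 1567 = 812, then multiply by 922 repeatedly:
  922^900=812  922^901=1205  922^902=7  922^903=186  922^904=689
  922^905=623  922^906=884  922^907=208  922^908=602  922^909=326
  922^910=1275  922^911=300  922^912=808  922^913=651  922^914=61
  922^915=1397  922^916=1527  922^917=728  922^918=540  922^919=1141
  922^920=545  922^921=1050  922^922=1261  922^923=1495  922^924=997
  922^925=972  922^926=1427
Found 1427 at exponent 926.

926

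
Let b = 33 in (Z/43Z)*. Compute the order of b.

42

The order of 33 must divide p − 1 = 42 = 2 · 3 · 7.
Divisors: 1, 2, 3, 6, 7, 14, 21, 42.
Check each in increasing order: 33^1 ≡ 33;  33^2 ≡ 14;  33^3 ≡ 32;  33^6 ≡ 35;  33^7 ≡ 37;  33^14 ≡ 36;  33^21 ≡ 42;  33^42 ≡ 1.
Smallest exponent giving 1 is 42.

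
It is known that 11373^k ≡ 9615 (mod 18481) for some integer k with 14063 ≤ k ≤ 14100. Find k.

14085

Compute 11373^14063 mod 18481 = 7850, then multiply by 11373 repeatedly:
  11373^14063=7850  11373^14064=14820  11373^14065=1140  11373^14066=10039  11373^14067=16410
  11373^14068=9792  11373^14069=16391  11373^14070=15477  11373^14071=6877  11373^14072=529
  11373^14073=9992  11373^14074=17828  11373^14075=2793  11373^14076=14431  11373^14077=12483
  11373^14078=16598  11373^14079=4120  11373^14080=7425  11373^14081=4836  11373^14082=372
  11373^14083=17088  11373^14084=14109  11373^14085=9615
Found 9615 at exponent 14085.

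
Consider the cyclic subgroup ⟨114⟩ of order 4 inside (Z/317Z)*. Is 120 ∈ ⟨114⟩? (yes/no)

⟨114⟩ has order 4; its elements mod 317 are {1, 114, 203, 316}.
120 is not in this set.

no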